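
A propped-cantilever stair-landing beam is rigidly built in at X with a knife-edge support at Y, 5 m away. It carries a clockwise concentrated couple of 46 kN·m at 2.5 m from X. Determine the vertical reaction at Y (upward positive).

R_Y = 10.35 kN

Choose R_Y as the redundant. The primary structure is the cantilever fixed at X.
Downward deflection at the released point Y due to the loads:
  clockwise couple 46 at a = 2.5: M₀a(2L − a)/(2EI) = 431.2/EI
Flexibility coefficient — unit upward force at Y: δ_{YY} = L³/(3EI) = 41.67/EI.
Compatibility at Y: δ_0 − R_Y·δ_{YY} = 0, so R_Y = 431.2/41.67 = 10.35 kN.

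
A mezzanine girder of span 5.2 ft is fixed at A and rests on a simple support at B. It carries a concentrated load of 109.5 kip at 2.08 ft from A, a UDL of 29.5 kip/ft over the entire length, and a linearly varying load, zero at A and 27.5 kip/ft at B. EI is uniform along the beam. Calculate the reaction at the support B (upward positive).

R_B = 119.6 kip

Take the reaction at B as the redundant and release it; the primary structure is a cantilever fixed at A.
Primary-structure tip deflection at B by superposition:
  point load 109.5 at a = 2.08: Pa²(3L − a)/(6EI) = 1067/EI
  UDL 29.5: wL⁴/(8EI) = 2696/EI
  triangular load, peak 27.5 at the free end: 11w₀L⁴/(120EI) = 1843/EI
  δ_0 = 5607/EI
Tip deflection under a unit load at B: L³/(3EI) = 46.87/EI.
The prop prevents deflection at B: R_B = δ_0/δ_{BB} = 5607/46.87 = 119.6 kip.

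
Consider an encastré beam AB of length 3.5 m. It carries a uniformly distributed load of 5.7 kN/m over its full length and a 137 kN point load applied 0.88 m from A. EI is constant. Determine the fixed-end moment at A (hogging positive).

M_A = 73.38 kN·m

Release both end moments; the primary structure is a simply-supported span AB with redundants M_A and M_B.
Simple-span end rotations at A and B under the given loads:
  at A: UDL 5.7: wL³/(24EI) = 10.18/EI
  at B: UDL 5.7: wL³/(24EI) = 10.18/EI
  at A: point load 137 at a = 0.88: Pab(L + b)/(6LEI) = 92.05/EI
  at B: point load 137 at a = 0.88: Pab(L + a)/(6LEI) = 65.88/EI
  θ_A0 = 102.2/EI,  θ_B0 = 76.06/EI
Flexibility coefficients: a unit moment at one end gives L/(3EI) there and L/(6EI) at the far end, so f₁₁ = f₂₂ = 1.167/EI and f₁₂ = f₂₁ = 0.5833/EI.
Compatibility — zero rotation at each built-in end:
  1.167 M_A + 0.5833 M_B = 102.2
  0.5833 M_A + 1.167 M_B = 76.06
Solving the pair gives M_A = 73.38 kN·m and M_B = 28.51 kN·m (hogging).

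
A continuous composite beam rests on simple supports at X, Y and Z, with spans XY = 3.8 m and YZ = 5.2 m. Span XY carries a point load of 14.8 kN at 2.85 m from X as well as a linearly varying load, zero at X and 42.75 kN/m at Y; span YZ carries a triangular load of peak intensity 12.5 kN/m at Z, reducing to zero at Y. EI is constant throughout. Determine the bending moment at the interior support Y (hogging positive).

M_Y = 32.66 kN·m

Insert a hinge at Y; M_Y is the redundant, and each span becomes simply supported.
End slopes at the hinge Y, treating each span as simply supported:
  span XY: point load 14.8 at a = 2.85: Pab(L + a)/(6LEI) = 11.69/EI
  span XY: triangular load, peak 42.75: w₀L³/(45EI) = 52.13/EI
  span YZ: triangular load, peak 12.5: 7w₀L³/(360EI) = 34.18/EI
  relative rotation θ_0 = (63.82 + 34.18)/EI = 97.99/EI
A unit hogging moment at Y produces rotation L₁/(3EI) + L₂/(3EI) = 3/EI.
Slope continuity at Y: θ_0 = M_Y·3/EI, so M_Y = 97.99/3 = 32.66 kN·m (hogging).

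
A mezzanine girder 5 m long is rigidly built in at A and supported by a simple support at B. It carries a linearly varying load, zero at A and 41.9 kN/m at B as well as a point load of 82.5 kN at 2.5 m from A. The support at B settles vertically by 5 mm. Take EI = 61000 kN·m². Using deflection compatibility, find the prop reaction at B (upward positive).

R_B = 76.07 kN

Take the reaction at B as the redundant and release it; the primary structure is a cantilever fixed at A.
Downward deflection at the released point B due to the loads:
  triangular load, peak 41.9 at the free end: 11w₀L⁴/(120EI) = 2401/EI
  point load 82.5 at a = 2.5: Pa²(3L − a)/(6EI) = 1074/EI
  δ_0 = 3475/EI
Tip deflection under a unit load at B: L³/(3EI) = 41.67/EI.
With EI = 61000 kN·m²: δ_0 = 0.056963 m and δ_{BB} = 0.000683 m/kN.
Compatibility — the beam at B must follow the support down by 0.005 m: δ_0 − R_B·δ_{BB} = 0.005, so R_B = (0.056963 − 0.005)/0.000683 = 76.07 kN.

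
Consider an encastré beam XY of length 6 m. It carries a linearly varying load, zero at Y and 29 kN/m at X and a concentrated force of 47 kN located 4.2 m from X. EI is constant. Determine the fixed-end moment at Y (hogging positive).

Release both end moments; the primary structure is a simply-supported span XY with redundants M_X and M_Y.
On the primary (simply-supported) span, the end slopes from the loading are:
  at X: triangular load, peak 29: w₀L³/(45EI) = 139.2/EI
  at Y: triangular load, peak 29: 7w₀L³/(360EI) = 121.8/EI
  at X: point load 47 at a = 4.2: Pab(L + b)/(6LEI) = 76.99/EI
  at Y: point load 47 at a = 4.2: Pab(L + a)/(6LEI) = 100.7/EI
  θ_X0 = 216.2/EI,  θ_Y0 = 222.5/EI
Flexibility coefficients: a unit moment at one end gives L/(3EI) there and L/(6EI) at the far end, so f₁₁ = f₂₂ = 2/EI and f₁₂ = f₂₁ = 1/EI.
Compatibility — zero rotation at each built-in end:
  2 M_X + 1 M_Y = 216.2
  1 M_X + 2 M_Y = 222.5
Solving the pair gives M_X = 69.97 kN·m and M_Y = 76.25 kN·m (hogging).

M_Y = 76.25 kN·m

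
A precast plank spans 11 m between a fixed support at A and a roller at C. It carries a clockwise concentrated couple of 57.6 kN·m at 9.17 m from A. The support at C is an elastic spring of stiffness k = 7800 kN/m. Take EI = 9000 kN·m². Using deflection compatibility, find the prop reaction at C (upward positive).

R_C = 7.617 kN

Remove the prop at C; the released (primary) structure is a cantilever built in at A.
Deflection at C on the released cantilever, summing each load's contribution:
  clockwise couple 57.6 at a = 9.17: M₀a(2L − a)/(2EI) = 3388/EI
Tip deflection under a unit load at C: L³/(3EI) = 443.7/EI.
With EI = 9000 kN·m²: δ_0 = 0.37648 m and δ_{CC} = 0.049296 m/kN.
Compatibility — the spring shortens by R_C/k under the reaction it provides: δ_0 − R_C·δ_{CC} = R_C/k. With 1/k = 0.000128 m/kN, R_C = δ_0 / (δ_{CC} + 1/k) = 0.37648 / (0.049296 + 0.000128) = 7.617 kN.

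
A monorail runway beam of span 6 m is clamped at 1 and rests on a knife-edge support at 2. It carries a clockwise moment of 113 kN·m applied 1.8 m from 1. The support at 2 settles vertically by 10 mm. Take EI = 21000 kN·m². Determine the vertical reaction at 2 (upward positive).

R_2 = 11.49 kN

Release the roller at 2. Primary structure: cantilever fixed at 1.
Downward deflection at the released point 2 due to the loads:
  clockwise couple 113 at a = 1.8: M₀a(2L − a)/(2EI) = 1037/EI
Flexibility coefficient — unit upward force at 2: δ_{22} = L³/(3EI) = 72/EI.
With EI = 21000 kN·m²: δ_0 = 0.049397 m and δ_{22} = 0.003429 m/kN.
Compatibility — the beam at 2 must follow the support down by 0.01 m: δ_0 − R_2·δ_{22} = 0.01, so R_2 = (0.049397 − 0.01)/0.003429 = 11.49 kN.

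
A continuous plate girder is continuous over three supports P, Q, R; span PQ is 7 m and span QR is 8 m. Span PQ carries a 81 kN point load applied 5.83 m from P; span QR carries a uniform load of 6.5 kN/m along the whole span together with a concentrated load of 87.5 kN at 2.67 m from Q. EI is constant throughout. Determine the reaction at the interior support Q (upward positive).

Release continuity at Q by inserting a hinge; the redundant is the internal moment M_Q. The primary structure is two simply-supported spans PQ and QR.
Discontinuity in slope at Q on the released structure — sum the simple-span end rotations:
  span PQ: point load 81 at a = 5.83: Pab(L + a)/(6LEI) = 168.8/EI
  span QR: UDL 6.5: wL³/(24EI) = 138.7/EI
  span QR: point load 87.5 at a = 2.67: Pab(L + b)/(6LEI) = 345.8/EI
  relative rotation θ_0 = (168.8 + 484.5)/EI = 653.3/EI
A unit hogging moment at Q produces rotation L₁/(3EI) + L₂/(3EI) = 5/EI.
Compatibility: M_Q·(L₁+L₂)/(3EI) = θ_0, giving M_Q = 130.7 kN·m (hogging).
Span PQ, ΣM about P with M_Q applied at Q: R_Q^{PQ}·7 = 472.2 + 130.7, so R_Q^{PQ} = 86.13 kN and R_P = 81 − 86.13 = -5.126 kN.
Span QR, ΣM about R: R_Q^{QR}·8 = 674.4 + 130.7, so R_Q^{QR} = 100.6 kN and R_R = 139.5 − 100.6 = 38.87 kN.
R_Q = 86.13 + 100.6 = 186.8 kN.

R_Q = 186.8 kN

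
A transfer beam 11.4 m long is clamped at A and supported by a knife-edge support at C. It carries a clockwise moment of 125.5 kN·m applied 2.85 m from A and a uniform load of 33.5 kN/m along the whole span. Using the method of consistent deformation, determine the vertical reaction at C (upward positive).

Take the reaction at C as the redundant and release it; the primary structure is a cantilever fixed at A.
Primary-structure tip deflection at C by superposition:
  clockwise couple 125.5 at a = 2.85: M₀a(2L − a)/(2EI) = 3568/EI
  UDL 33.5: wL⁴/(8EI) = 70725/EI
  δ_0 = 74293/EI
Flexibility coefficient — unit upward force at C: δ_{CC} = L³/(3EI) = 493.8/EI.
The prop prevents deflection at C: R_C = δ_0/δ_{CC} = 74293/493.8 = 150.4 kN.

R_C = 150.4 kN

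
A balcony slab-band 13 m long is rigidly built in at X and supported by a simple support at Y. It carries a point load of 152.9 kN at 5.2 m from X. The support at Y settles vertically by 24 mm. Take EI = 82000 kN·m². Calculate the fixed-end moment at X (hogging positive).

Remove the prop at Y; the released (primary) structure is a cantilever built in at X.
Primary-structure tip deflection at Y by superposition:
  point load 152.9 at a = 5.2: Pa²(3L − a)/(6EI) = 23291/EI
Flexibility coefficient — unit upward force at Y: δ_{YY} = L³/(3EI) = 732.3/EI.
With EI = 82000 kN·m²: δ_0 = 0.28403 m and δ_{YY} = 0.008931 m/kN.
Compatibility — the beam at Y must follow the support down by 0.024 m: δ_0 − R_Y·δ_{YY} = 0.024, so R_Y = (0.28403 − 0.024)/0.008931 = 29.12 kN.
Moment equilibrium about X: M_X = Σ(load moments about X) − R_Y·L = 795.1 − 29.12×13 = 416.6 kN·m.

M_X = 416.6 kN·m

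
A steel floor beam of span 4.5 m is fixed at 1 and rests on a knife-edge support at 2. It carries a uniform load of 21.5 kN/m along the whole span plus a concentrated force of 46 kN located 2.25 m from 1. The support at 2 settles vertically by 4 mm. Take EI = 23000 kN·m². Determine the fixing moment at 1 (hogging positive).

M_1 = 106.9 kN·m

Release the roller at 2. Primary structure: cantilever fixed at 1.
Downward deflection at the released point 2 due to the loads:
  UDL 21.5: wL⁴/(8EI) = 1102/EI
  point load 46 at a = 2.25: Pa²(3L − a)/(6EI) = 436.6/EI
  δ_0 = 1539/EI
Tip deflection under a unit load at 2: L³/(3EI) = 30.38/EI.
With EI = 23000 kN·m²: δ_0 = 0.066899 m and δ_{22} = 0.001321 m/kN.
Compatibility — the beam at 2 must follow the support down by 0.004 m: δ_0 − R_2·δ_{22} = 0.004, so R_2 = (0.066899 − 0.004)/0.001321 = 47.63 kN.
Moment equilibrium about 1: M_1 = Σ(load moments about 1) − R_2·L = 321.2 − 47.63×4.5 = 106.9 kN·m.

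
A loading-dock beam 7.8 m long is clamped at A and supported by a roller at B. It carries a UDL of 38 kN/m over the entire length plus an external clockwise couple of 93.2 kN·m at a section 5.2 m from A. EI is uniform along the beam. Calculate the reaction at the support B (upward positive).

Remove the prop at B; the released (primary) structure is a cantilever built in at A.
Free-end deflection of the primary structure under the applied loading (downward +):
  UDL 38: wL⁴/(8EI) = 17582/EI
  clockwise couple 93.2 at a = 5.2: M₀a(2L − a)/(2EI) = 2520/EI
  δ_0 = 20102/EI
Flexibility coefficient — unit upward force at B: δ_{BB} = L³/(3EI) = 158.2/EI.
The prop prevents deflection at B: R_B = δ_0/δ_{BB} = 20102/158.2 = 127.1 kN.

R_B = 127.1 kN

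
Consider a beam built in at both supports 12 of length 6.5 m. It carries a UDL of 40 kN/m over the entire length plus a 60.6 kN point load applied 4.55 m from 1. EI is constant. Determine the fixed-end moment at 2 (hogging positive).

M_2 = 198.7 kN·m

Take the two fixed-end moments M_1, M_2 as redundants; the released structure is the simple span 12.
End rotations of the released simple span under the applied load (×1/EI):
  at 1: UDL 40: wL³/(24EI) = 457.7/EI
  at 2: UDL 40: wL³/(24EI) = 457.7/EI
  at 1: point load 60.6 at a = 4.55: Pab(L + b)/(6LEI) = 116.5/EI
  at 2: point load 60.6 at a = 4.55: Pab(L + a)/(6LEI) = 152.3/EI
  θ_10 = 574.2/EI,  θ_20 = 610/EI
Flexibility coefficients: a unit moment at one end gives L/(3EI) there and L/(6EI) at the far end, so f₁₁ = f₂₂ = 2.167/EI and f₁₂ = f₂₁ = 1.083/EI.
Compatibility — zero rotation at each built-in end:
  2.167 M_1 + 1.083 M_2 = 574.2
  1.083 M_1 + 2.167 M_2 = 610
Solving the pair gives M_1 = 165.6 kN·m and M_2 = 198.7 kN·m (hogging).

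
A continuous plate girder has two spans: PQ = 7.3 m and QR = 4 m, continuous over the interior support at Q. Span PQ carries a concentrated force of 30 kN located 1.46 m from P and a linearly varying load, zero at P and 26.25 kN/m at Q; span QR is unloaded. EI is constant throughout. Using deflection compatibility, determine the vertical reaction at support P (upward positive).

Release continuity at Q by inserting a hinge; the redundant is the internal moment M_Q. The primary structure is two simply-supported spans PQ and QR.
Discontinuity in slope at Q on the released structure — sum the simple-span end rotations:
  span PQ: point load 30 at a = 1.46: Pab(L + a)/(6LEI) = 51.16/EI
  span PQ: triangular load, peak 26.25: w₀L³/(45EI) = 226.9/EI
  relative rotation θ_0 = (278.1 + 0)/EI = 278.1/EI
A unit hogging moment at Q produces rotation L₁/(3EI) + L₂/(3EI) = 3.767/EI.
Compatibility: M_Q·(L₁+L₂)/(3EI) = θ_0, giving M_Q = 73.83 kN·m (hogging).
Span PQ, ΣM about P with M_Q applied at Q: R_Q^{PQ}·7.3 = 510.1 + 73.83, so R_Q^{PQ} = 79.99 kN and R_P = 125.8 − 79.99 = 45.82 kN.

R_P = 45.82 kN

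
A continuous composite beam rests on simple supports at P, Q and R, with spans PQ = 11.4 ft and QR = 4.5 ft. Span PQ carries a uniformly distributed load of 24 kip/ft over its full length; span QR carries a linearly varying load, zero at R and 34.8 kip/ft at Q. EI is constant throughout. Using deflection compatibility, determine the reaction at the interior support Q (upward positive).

R_Q = 279.8 kip

Take M_Q as the redundant. Released structure: two simple spans PQ and QR with a hinge at Q.
Discontinuity in slope at Q on the released structure — sum the simple-span end rotations:
  span PQ: UDL 24: wL³/(24EI) = 1482/EI
  span QR: triangular load, peak 34.8: w₀L³/(45EI) = 70.47/EI
  relative rotation θ_0 = (1482 + 70.47)/EI = 1552/EI
A unit hogging moment at Q produces rotation L₁/(3EI) + L₂/(3EI) = 5.3/EI.
Compatibility: M_Q·(L₁+L₂)/(3EI) = θ_0, giving M_Q = 292.8 kip·ft (hogging).
Span PQ, ΣM about P with M_Q applied at Q: R_Q^{PQ}·11.4 = 1560 + 292.8, so R_Q^{PQ} = 162.5 kip and R_P = 273.6 − 162.5 = 111.1 kip.
Span QR, ΣM about R: R_Q^{QR}·4.5 = 234.9 + 292.8, so R_Q^{QR} = 117.3 kip and R_R = 78.3 − 117.3 = -38.97 kip.
R_Q = 162.5 + 117.3 = 279.8 kip.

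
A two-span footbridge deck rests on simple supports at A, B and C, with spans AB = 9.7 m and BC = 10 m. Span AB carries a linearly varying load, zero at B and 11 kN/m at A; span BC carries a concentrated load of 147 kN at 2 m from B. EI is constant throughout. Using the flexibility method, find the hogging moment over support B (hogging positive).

Insert a hinge at B; M_B is the redundant, and each span becomes simply supported.
Discontinuity in slope at B on the released structure — sum the simple-span end rotations:
  span AB: triangular load, peak 11: 7w₀L³/(360EI) = 195.2/EI
  span BC: point load 147 at a = 2: Pab(L + b)/(6LEI) = 705.6/EI
  relative rotation θ_0 = (195.2 + 705.6)/EI = 900.8/EI
A unit hogging moment at B produces rotation L₁/(3EI) + L₂/(3EI) = 6.567/EI.
Slope continuity at B: θ_0 = M_B·6.567/EI, so M_B = 900.8/6.567 = 137.2 kN·m (hogging).

M_B = 137.2 kN·m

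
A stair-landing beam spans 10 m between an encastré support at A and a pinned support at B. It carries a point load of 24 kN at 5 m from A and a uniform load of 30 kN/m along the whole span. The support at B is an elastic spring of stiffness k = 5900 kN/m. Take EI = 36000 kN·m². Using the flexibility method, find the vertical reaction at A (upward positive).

R_A = 206.2 kN

Take the reaction at B as the redundant and release it; the primary structure is a cantilever fixed at A.
Free-end deflection of the primary structure under the applied loading (downward +):
  point load 24 at a = 5: Pa²(3L − a)/(6EI) = 2500/EI
  UDL 30: wL⁴/(8EI) = 37500/EI
  δ_0 = 40000/EI
Tip deflection under a unit load at B: L³/(3EI) = 333.3/EI.
With EI = 36000 kN·m²: δ_0 = 1.1111 m and δ_{BB} = 0.009259 m/kN.
Compatibility — the spring shortens by R_B/k under the reaction it provides: δ_0 − R_B·δ_{BB} = R_B/k. With 1/k = 0.000169 m/kN, R_B = δ_0 / (δ_{BB} + 1/k) = 1.1111 / (0.009259 + 0.000169) = 117.8 kN.
Vertical equilibrium: R_A = ΣP − R_B = 324 − 117.8 = 206.2 kN.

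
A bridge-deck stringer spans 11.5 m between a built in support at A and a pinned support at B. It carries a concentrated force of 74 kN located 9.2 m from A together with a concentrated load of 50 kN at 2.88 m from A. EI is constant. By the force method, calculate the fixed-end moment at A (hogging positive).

Remove the prop at B; the released (primary) structure is a cantilever built in at A.
Primary-structure tip deflection at B by superposition:
  point load 74 at a = 9.2: Pa²(3L − a)/(6EI) = 26411/EI
  point load 50 at a = 2.88: Pa²(3L − a)/(6EI) = 2186/EI
  δ_0 = 28596/EI
Flexibility coefficient — unit upward force at B: δ_{BB} = L³/(3EI) = 507/EI.
Compatibility at B: δ_0 − R_B·δ_{BB} = 0, so R_B = 28596/507 = 56.41 kN.
Moment equilibrium about A: M_A = Σ(load moments about A) − R_B·L = 824.8 − 56.41×11.5 = 176.1 kN·m.

M_A = 176.1 kN·m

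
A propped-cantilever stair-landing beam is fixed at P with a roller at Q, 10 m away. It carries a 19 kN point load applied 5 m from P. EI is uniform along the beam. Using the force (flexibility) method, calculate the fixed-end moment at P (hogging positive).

M_P = 35.62 kN·m

Release the roller at Q. Primary structure: cantilever fixed at P.
Primary-structure tip deflection at Q by superposition:
  point load 19 at a = 5: Pa²(3L − a)/(6EI) = 1979/EI
Flexibility coefficient — unit upward force at Q: δ_{QQ} = L³/(3EI) = 333.3/EI.
Compatibility at Q: δ_0 − R_Q·δ_{QQ} = 0, so R_Q = 1979/333.3 = 5.938 kN.
Moment equilibrium about P: M_P = Σ(load moments about P) − R_Q·L = 95 − 5.938×10 = 35.62 kN·m.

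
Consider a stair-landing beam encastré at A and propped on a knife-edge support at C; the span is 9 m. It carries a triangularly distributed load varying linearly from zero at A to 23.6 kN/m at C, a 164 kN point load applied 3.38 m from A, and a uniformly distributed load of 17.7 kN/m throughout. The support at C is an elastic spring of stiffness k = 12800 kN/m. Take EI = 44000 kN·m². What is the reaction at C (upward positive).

R_C = 146.4 kN

Remove the prop at C; the released (primary) structure is a cantilever built in at A.
Downward deflection at the released point C due to the loads:
  triangular load, peak 23.6 at the free end: 11w₀L⁴/(120EI) = 14194/EI
  point load 164 at a = 3.38: Pa²(3L − a)/(6EI) = 7376/EI
  UDL 17.7: wL⁴/(8EI) = 14516/EI
  δ_0 = 36086/EI
Flexibility coefficient — unit upward force at C: δ_{CC} = L³/(3EI) = 243/EI.
With EI = 44000 kN·m²: δ_0 = 0.82013 m and δ_{CC} = 0.005523 m/kN.
Compatibility — the spring shortens by R_C/k under the reaction it provides: δ_0 − R_C·δ_{CC} = R_C/k. With 1/k = 0.000078 m/kN, R_C = δ_0 / (δ_{CC} + 1/k) = 0.82013 / (0.005523 + 0.000078) = 146.4 kN.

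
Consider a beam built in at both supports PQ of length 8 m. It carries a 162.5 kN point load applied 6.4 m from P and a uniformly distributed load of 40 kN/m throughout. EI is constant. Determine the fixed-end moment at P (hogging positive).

Release both end moments; the primary structure is a simply-supported span PQ with redundants M_P and M_Q.
End rotations of the released simple span under the applied load (×1/EI):
  at P: point load 162.5 at a = 6.4: Pab(L + b)/(6LEI) = 332.8/EI
  at Q: point load 162.5 at a = 6.4: Pab(L + a)/(6LEI) = 499.2/EI
  at P: UDL 40: wL³/(24EI) = 853.3/EI
  at Q: UDL 40: wL³/(24EI) = 853.3/EI
  θ_P0 = 1186/EI,  θ_Q0 = 1353/EI
Flexibility coefficients: a unit moment at one end gives L/(3EI) there and L/(6EI) at the far end, so f₁₁ = f₂₂ = 2.667/EI and f₁₂ = f₂₁ = 1.333/EI.
Compatibility — zero rotation at each built-in end:
  2.667 M_P + 1.333 M_Q = 1186
  1.333 M_P + 2.667 M_Q = 1353
Solving the pair gives M_P = 254.9 kN·m and M_Q = 379.7 kN·m (hogging).

M_P = 254.9 kN·m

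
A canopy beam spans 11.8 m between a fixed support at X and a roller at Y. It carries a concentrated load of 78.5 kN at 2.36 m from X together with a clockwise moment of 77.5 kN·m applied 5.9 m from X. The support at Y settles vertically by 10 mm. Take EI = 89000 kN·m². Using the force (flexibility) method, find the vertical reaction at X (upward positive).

Remove the prop at Y; the released (primary) structure is a cantilever built in at X.
Deflection at Y on the released cantilever, summing each load's contribution:
  point load 78.5 at a = 2.36: Pa²(3L − a)/(6EI) = 2408/EI
  clockwise couple 77.5 at a = 5.9: M₀a(2L − a)/(2EI) = 4047/EI
  δ_0 = 6454/EI
Flexibility coefficient — unit upward force at Y: δ_{YY} = L³/(3EI) = 547.7/EI.
With EI = 89000 kN·m²: δ_0 = 0.07252 m and δ_{YY} = 0.006154 m/kN.
Compatibility — the beam at Y must follow the support down by 0.01 m: δ_0 − R_Y·δ_{YY} = 0.01, so R_Y = (0.07252 − 0.01)/0.006154 = 10.16 kN.
Vertical equilibrium: R_X = ΣP − R_Y = 78.5 − 10.16 = 68.34 kN.

R_X = 68.34 kN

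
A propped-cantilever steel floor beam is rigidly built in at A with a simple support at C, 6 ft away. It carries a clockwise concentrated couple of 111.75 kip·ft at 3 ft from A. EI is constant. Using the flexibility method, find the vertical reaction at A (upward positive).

R_A = -20.95 kip

Take the reaction at C as the redundant and release it; the primary structure is a cantilever fixed at A.
Deflection at C on the released cantilever, summing each load's contribution:
  clockwise couple 111.75 at a = 3: M₀a(2L − a)/(2EI) = 1509/EI
Tip deflection under a unit load at C: L³/(3EI) = 72/EI.
Compatibility at C: δ_0 − R_C·δ_{CC} = 0, so R_C = 1509/72 = 20.95 kip.
Vertical equilibrium: R_A = ΣP − R_C = 0 − 20.95 = -20.95 kip.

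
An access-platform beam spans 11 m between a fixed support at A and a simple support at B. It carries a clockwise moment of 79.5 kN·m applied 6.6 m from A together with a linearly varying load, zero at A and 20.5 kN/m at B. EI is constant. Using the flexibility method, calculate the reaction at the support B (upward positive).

Remove the prop at B; the released (primary) structure is a cantilever built in at A.
Primary-structure tip deflection at B by superposition:
  clockwise couple 79.5 at a = 6.6: M₀a(2L − a)/(2EI) = 4040/EI
  triangular load, peak 20.5 at the free end: 11w₀L⁴/(120EI) = 27513/EI
  δ_0 = 31553/EI
Tip deflection under a unit load at B: L³/(3EI) = 443.7/EI.
Compatibility at B: δ_0 − R_B·δ_{BB} = 0, so R_B = 31553/443.7 = 71.12 kN.

R_B = 71.12 kN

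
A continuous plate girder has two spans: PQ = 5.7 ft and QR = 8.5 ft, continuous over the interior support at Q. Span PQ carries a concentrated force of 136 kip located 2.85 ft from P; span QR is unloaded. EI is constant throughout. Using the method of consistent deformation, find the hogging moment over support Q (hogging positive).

M_Q = 58.34 kip·ft

Take M_Q as the redundant. Released structure: two simple spans PQ and QR with a hinge at Q.
End slopes at the hinge Q, treating each span as simply supported:
  span PQ: point load 136 at a = 2.85: Pab(L + a)/(6LEI) = 276.2/EI
  relative rotation θ_0 = (276.2 + 0)/EI = 276.2/EI
A unit hogging moment at Q produces rotation L₁/(3EI) + L₂/(3EI) = 4.733/EI.
Slope continuity at Q: θ_0 = M_Q·4.733/EI, so M_Q = 276.2/4.733 = 58.34 kip·ft (hogging).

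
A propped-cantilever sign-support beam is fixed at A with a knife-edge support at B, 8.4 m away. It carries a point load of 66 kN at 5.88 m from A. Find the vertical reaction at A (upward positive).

Remove the prop at B; the released (primary) structure is a cantilever built in at A.
Primary-structure tip deflection at B by superposition:
  point load 66 at a = 5.88: Pa²(3L − a)/(6EI) = 7348/EI
Tip deflection under a unit load at B: L³/(3EI) = 197.6/EI.
The prop prevents deflection at B: R_B = δ_0/δ_{BB} = 7348/197.6 = 37.19 kN.
Vertical equilibrium: R_A = ΣP − R_B = 66 − 37.19 = 28.81 kN.

R_A = 28.81 kN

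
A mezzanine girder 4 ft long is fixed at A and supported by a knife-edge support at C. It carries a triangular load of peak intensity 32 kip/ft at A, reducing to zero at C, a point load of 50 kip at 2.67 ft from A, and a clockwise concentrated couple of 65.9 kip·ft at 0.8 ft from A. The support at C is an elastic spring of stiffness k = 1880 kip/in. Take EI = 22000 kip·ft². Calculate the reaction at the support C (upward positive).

Take the reaction at C as the redundant and release it; the primary structure is a cantilever fixed at A.
Free-end deflection of the primary structure under the applied loading (downward +):
  triangular load, peak 32 at the fixed end: w₀L⁴/(30EI) = 273.1/EI
  point load 50 at a = 2.67: Pa²(3L − a)/(6EI) = 554.3/EI
  clockwise couple 65.9 at a = 0.8: M₀a(2L − a)/(2EI) = 189.8/EI
  δ_0 = 1017/EI
Flexibility coefficient — unit upward force at C: δ_{CC} = L³/(3EI) = 21.33/EI.
With EI = 22000 kip·ft²: δ_0 = 0.046233 ft and δ_{CC} = 0.00097 ft/kip.
Compatibility — the spring shortens by R_C/k under the reaction it provides: δ_0 − R_C·δ_{CC} = R_C/k. With 1/k = 1/(1880×12) ft/kip = 0.000044 ft/kip, R_C = δ_0 / (δ_{CC} + 1/k) = 0.046233 / (0.00097 + 0.000044) = 45.59 kip.

R_C = 45.59 kip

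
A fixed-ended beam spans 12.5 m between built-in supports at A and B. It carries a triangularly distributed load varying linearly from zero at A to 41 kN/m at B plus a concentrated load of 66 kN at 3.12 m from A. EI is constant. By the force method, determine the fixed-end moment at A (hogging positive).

Take the two fixed-end moments M_A, M_B as redundants; the released structure is the simple span AB.
End rotations of the released simple span under the applied load (×1/EI):
  at A: triangular load, peak 41: 7w₀L³/(360EI) = 1557/EI
  at B: triangular load, peak 41: w₀L³/(45EI) = 1780/EI
  at A: point load 66 at a = 3.12: Pab(L + b)/(6LEI) = 563.5/EI
  at B: point load 66 at a = 3.12: Pab(L + a)/(6LEI) = 402.3/EI
  θ_A0 = 2121/EI,  θ_B0 = 2182/EI
Flexibility coefficients: a unit moment at one end gives L/(3EI) there and L/(6EI) at the far end, so f₁₁ = f₂₂ = 4.167/EI and f₁₂ = f₂₁ = 2.083/EI.
Compatibility — zero rotation at each built-in end:
  4.167 M_A + 2.083 M_B = 2121
  2.083 M_A + 4.167 M_B = 2182
Solving the pair gives M_A = 329.5 kN·m and M_B = 358.9 kN·m (hogging).

M_A = 329.5 kN·m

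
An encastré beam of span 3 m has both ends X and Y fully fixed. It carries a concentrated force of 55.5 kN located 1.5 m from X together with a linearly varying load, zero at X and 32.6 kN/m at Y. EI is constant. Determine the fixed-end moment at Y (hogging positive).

Release both end moments; the primary structure is a simply-supported span XY with redundants M_X and M_Y.
Simple-span end rotations at X and Y under the given loads:
  at X: point load 55.5 at a = 1.5: Pab(L + b)/(6LEI) = 31.22/EI
  at Y: point load 55.5 at a = 1.5: Pab(L + a)/(6LEI) = 31.22/EI
  at X: triangular load, peak 32.6: 7w₀L³/(360EI) = 17.11/EI
  at Y: triangular load, peak 32.6: w₀L³/(45EI) = 19.56/EI
  θ_X0 = 48.33/EI,  θ_Y0 = 50.78/EI
Flexibility coefficients: a unit moment at one end gives L/(3EI) there and L/(6EI) at the far end, so f₁₁ = f₂₂ = 1/EI and f₁₂ = f₂₁ = 0.5/EI.
Compatibility — zero rotation at each built-in end:
  1 M_X + 0.5 M_Y = 48.33
  0.5 M_X + 1 M_Y = 50.78
Solving the pair gives M_X = 30.59 kN·m and M_Y = 35.48 kN·m (hogging).

M_Y = 35.48 kN·m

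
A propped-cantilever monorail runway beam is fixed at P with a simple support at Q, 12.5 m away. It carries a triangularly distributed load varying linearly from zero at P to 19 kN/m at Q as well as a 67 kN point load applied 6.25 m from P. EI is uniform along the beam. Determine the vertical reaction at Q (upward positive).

R_Q = 86.25 kN

Take the reaction at Q as the redundant and release it; the primary structure is a cantilever fixed at P.
Primary-structure tip deflection at Q by superposition:
  triangular load, peak 19 at the free end: 11w₀L⁴/(120EI) = 42521/EI
  point load 67 at a = 6.25: Pa²(3L − a)/(6EI) = 13631/EI
  δ_0 = 56152/EI
Flexibility coefficient — unit upward force at Q: δ_{QQ} = L³/(3EI) = 651/EI.
The prop prevents deflection at Q: R_Q = δ_0/δ_{QQ} = 56152/651 = 86.25 kN.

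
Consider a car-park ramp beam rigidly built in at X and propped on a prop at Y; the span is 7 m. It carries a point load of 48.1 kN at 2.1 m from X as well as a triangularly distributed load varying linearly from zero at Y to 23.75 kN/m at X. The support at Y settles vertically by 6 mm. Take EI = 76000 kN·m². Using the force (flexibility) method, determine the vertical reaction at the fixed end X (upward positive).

Release the roller at Y. Primary structure: cantilever fixed at X.
Deflection at Y on the released cantilever, summing each load's contribution:
  point load 48.1 at a = 2.1: Pa²(3L − a)/(6EI) = 668.2/EI
  triangular load, peak 23.75 at the fixed end: w₀L⁴/(30EI) = 1901/EI
  δ_0 = 2569/EI
Flexibility coefficient — unit upward force at Y: δ_{YY} = L³/(3EI) = 114.3/EI.
With EI = 76000 kN·m²: δ_0 = 0.033802 m and δ_{YY} = 0.001504 m/kN.
Compatibility — the beam at Y must follow the support down by 0.006 m: δ_0 − R_Y·δ_{YY} = 0.006, so R_Y = (0.033802 − 0.006)/0.001504 = 18.48 kN.
Vertical equilibrium: R_X = ΣP − R_Y = 131.2 − 18.48 = 112.7 kN.

R_X = 112.7 kN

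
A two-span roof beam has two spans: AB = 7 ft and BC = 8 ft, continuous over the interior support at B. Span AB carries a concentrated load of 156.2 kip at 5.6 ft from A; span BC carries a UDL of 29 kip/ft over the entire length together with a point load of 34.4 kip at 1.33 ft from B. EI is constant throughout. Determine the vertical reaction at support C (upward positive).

R_C = 94.74 kip

Insert a hinge at B; M_B is the redundant, and each span becomes simply supported.
Discontinuity in slope at B on the released structure — sum the simple-span end rotations:
  span AB: point load 156.2 at a = 5.6: Pab(L + a)/(6LEI) = 367.4/EI
  span BC: UDL 29: wL³/(24EI) = 618.7/EI
  span BC: point load 34.4 at a = 1.33: Pab(L + b)/(6LEI) = 93.27/EI
  relative rotation θ_0 = (367.4 + 711.9)/EI = 1079/EI
A unit hogging moment at B produces rotation L₁/(3EI) + L₂/(3EI) = 5/EI.
Compatibility: M_B·(L₁+L₂)/(3EI) = θ_0, giving M_B = 215.9 kip·ft (hogging).
Span BC, ΣM about C: R_B^{BC}·8 = 1157 + 215.9, so R_B^{BC} = 171.7 kip and R_C = 266.4 − 171.7 = 94.74 kip.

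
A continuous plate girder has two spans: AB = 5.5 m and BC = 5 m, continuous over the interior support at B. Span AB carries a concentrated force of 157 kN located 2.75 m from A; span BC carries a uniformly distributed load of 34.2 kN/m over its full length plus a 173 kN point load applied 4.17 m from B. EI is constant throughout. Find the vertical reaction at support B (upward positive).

R_B = 257.2 kN

Release continuity at B by inserting a hinge; the redundant is the internal moment M_B. The primary structure is two simply-supported spans AB and BC.
Discontinuity in slope at B on the released structure — sum the simple-span end rotations:
  span AB: point load 157 at a = 2.75: Pab(L + a)/(6LEI) = 296.8/EI
  span BC: UDL 34.2: wL³/(24EI) = 178.1/EI
  span BC: point load 173 at a = 4.17: Pab(L + b)/(6LEI) = 116.4/EI
  relative rotation θ_0 = (296.8 + 294.5)/EI = 591.3/EI
A unit hogging moment at B produces rotation L₁/(3EI) + L₂/(3EI) = 3.5/EI.
Compatibility: M_B·(L₁+L₂)/(3EI) = θ_0, giving M_B = 168.9 kN·m (hogging).
Span AB, ΣM about A with M_B applied at B: R_B^{AB}·5.5 = 431.8 + 168.9, so R_B^{AB} = 109.2 kN and R_A = 157 − 109.2 = 47.78 kN.
Span BC, ΣM about C: R_B^{BC}·5 = 571.1 + 168.9, so R_B^{BC} = 148 kN and R_C = 344 − 148 = 196 kN.
R_B = 109.2 + 148 = 257.2 kN.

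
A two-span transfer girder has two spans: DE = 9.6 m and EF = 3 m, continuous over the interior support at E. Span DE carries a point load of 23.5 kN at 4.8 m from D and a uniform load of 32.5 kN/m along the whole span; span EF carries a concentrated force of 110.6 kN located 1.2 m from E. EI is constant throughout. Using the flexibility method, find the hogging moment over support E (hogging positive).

M_E = 332.7 kN·m

Take M_E as the redundant. Released structure: two simple spans DE and EF with a hinge at E.
End slopes at the hinge E, treating each span as simply supported:
  span DE: point load 23.5 at a = 4.8: Pab(L + a)/(6LEI) = 135.4/EI
  span DE: UDL 32.5: wL³/(24EI) = 1198/EI
  span EF: point load 110.6 at a = 1.2: Pab(L + b)/(6LEI) = 63.71/EI
  relative rotation θ_0 = (1333 + 63.71)/EI = 1397/EI
A unit hogging moment at E produces rotation L₁/(3EI) + L₂/(3EI) = 4.2/EI.
Slope continuity at E: θ_0 = M_E·4.2/EI, so M_E = 1397/4.2 = 332.7 kN·m (hogging).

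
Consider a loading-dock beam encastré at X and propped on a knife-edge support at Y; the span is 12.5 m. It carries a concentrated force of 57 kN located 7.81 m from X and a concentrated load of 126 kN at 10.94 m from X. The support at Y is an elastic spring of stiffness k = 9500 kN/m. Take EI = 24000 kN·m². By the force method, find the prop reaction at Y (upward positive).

Release the roller at Y. Primary structure: cantilever fixed at X.
Free-end deflection of the primary structure under the applied loading (downward +):
  point load 57 at a = 7.81: Pa²(3L − a)/(6EI) = 17204/EI
  point load 126 at a = 10.94: Pa²(3L − a)/(6EI) = 66755/EI
  δ_0 = 83959/EI
Tip deflection under a unit load at Y: L³/(3EI) = 651/EI.
With EI = 24000 kN·m²: δ_0 = 3.4983 m and δ_{YY} = 0.027127 m/kN.
Compatibility — the spring shortens by R_Y/k under the reaction it provides: δ_0 − R_Y·δ_{YY} = R_Y/k. With 1/k = 0.000105 m/kN, R_Y = δ_0 / (δ_{YY} + 1/k) = 3.4983 / (0.027127 + 0.000105) = 128.5 kN.

R_Y = 128.5 kN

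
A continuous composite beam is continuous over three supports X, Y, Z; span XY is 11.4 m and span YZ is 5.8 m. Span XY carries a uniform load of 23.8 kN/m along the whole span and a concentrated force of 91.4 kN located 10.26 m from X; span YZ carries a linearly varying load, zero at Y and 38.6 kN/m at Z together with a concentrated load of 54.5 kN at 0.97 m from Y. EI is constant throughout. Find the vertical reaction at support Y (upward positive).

Insert a hinge at Y; M_Y is the redundant, and each span becomes simply supported.
End slopes at the hinge Y, treating each span as simply supported:
  span XY: UDL 23.8: wL³/(24EI) = 1469/EI
  span XY: point load 91.4 at a = 10.26: Pab(L + a)/(6LEI) = 338.5/EI
  span YZ: triangular load, peak 38.6: 7w₀L³/(360EI) = 146.4/EI
  span YZ: point load 54.5 at a = 0.97: Pab(L + b)/(6LEI) = 78/EI
  relative rotation θ_0 = (1808 + 224.4)/EI = 2032/EI
A unit hogging moment at Y produces rotation L₁/(3EI) + L₂/(3EI) = 5.733/EI.
Slope continuity at Y: θ_0 = M_Y·5.733/EI, so M_Y = 2032/5.733 = 354.4 kN·m (hogging).
Span XY, ΣM about X with M_Y applied at Y: R_Y^{XY}·11.4 = 2484 + 354.4, so R_Y^{XY} = 249 kN and R_X = 362.7 − 249 = 113.7 kN.
Span YZ, ΣM about Z: R_Y^{YZ}·5.8 = 479.7 + 354.4, so R_Y^{YZ} = 143.8 kN and R_Z = 166.4 − 143.8 = 22.63 kN.
R_Y = 249 + 143.8 = 392.8 kN.

R_Y = 392.8 kN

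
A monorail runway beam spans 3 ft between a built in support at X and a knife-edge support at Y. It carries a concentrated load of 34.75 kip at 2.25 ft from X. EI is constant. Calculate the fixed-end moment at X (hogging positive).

M_X = 12.22 kip·ft

Take the reaction at Y as the redundant and release it; the primary structure is a cantilever fixed at X.
Primary-structure tip deflection at Y by superposition:
  point load 34.75 at a = 2.25: Pa²(3L − a)/(6EI) = 197.9/EI
Flexibility coefficient — unit upward force at Y: δ_{YY} = L³/(3EI) = 9/EI.
Compatibility at Y: δ_0 − R_Y·δ_{YY} = 0, so R_Y = 197.9/9 = 21.99 kip.
Moment equilibrium about X: M_X = Σ(load moments about X) − R_Y·L = 78.19 − 21.99×3 = 12.22 kip·ft.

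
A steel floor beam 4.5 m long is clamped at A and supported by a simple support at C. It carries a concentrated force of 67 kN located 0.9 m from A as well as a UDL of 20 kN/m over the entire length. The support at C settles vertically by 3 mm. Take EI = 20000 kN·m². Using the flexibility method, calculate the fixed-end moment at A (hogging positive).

Take the reaction at C as the redundant and release it; the primary structure is a cantilever fixed at A.
Primary-structure tip deflection at C by superposition:
  point load 67 at a = 0.9: Pa²(3L − a)/(6EI) = 114/EI
  UDL 20: wL⁴/(8EI) = 1025/EI
  δ_0 = 1139/EI
Tip deflection under a unit load at C: L³/(3EI) = 30.38/EI.
With EI = 20000 kN·m²: δ_0 = 0.056956 m and δ_{CC} = 0.001519 m/kN.
Compatibility — the beam at C must follow the support down by 0.003 m: δ_0 − R_C·δ_{CC} = 0.003, so R_C = (0.056956 − 0.003)/0.001519 = 35.53 kN.
Moment equilibrium about A: M_A = Σ(load moments about A) − R_C·L = 262.8 − 35.53×4.5 = 102.9 kN·m.

M_A = 102.9 kN·m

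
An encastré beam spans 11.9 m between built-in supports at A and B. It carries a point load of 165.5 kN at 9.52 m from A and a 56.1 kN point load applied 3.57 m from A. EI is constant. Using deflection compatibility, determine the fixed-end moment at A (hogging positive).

Release both end moments; the primary structure is a simply-supported span AB with redundants M_A and M_B.
Simple-span end rotations at A and B under the given loads:
  at A: point load 165.5 at a = 9.52: Pab(L + b)/(6LEI) = 750/EI
  at B: point load 165.5 at a = 9.52: Pab(L + a)/(6LEI) = 1125/EI
  at A: point load 56.1 at a = 3.57: Pab(L + b)/(6LEI) = 472.7/EI
  at B: point load 56.1 at a = 3.57: Pab(L + a)/(6LEI) = 361.5/EI
  θ_A0 = 1223/EI,  θ_B0 = 1486/EI
Flexibility coefficients: a unit moment at one end gives L/(3EI) there and L/(6EI) at the far end, so f₁₁ = f₂₂ = 3.967/EI and f₁₂ = f₂₁ = 1.983/EI.
Compatibility — zero rotation at each built-in end:
  3.967 M_A + 1.983 M_B = 1223
  1.983 M_A + 3.967 M_B = 1486
Solving the pair gives M_A = 161.2 kN·m and M_B = 294.1 kN·m (hogging).

M_A = 161.2 kN·m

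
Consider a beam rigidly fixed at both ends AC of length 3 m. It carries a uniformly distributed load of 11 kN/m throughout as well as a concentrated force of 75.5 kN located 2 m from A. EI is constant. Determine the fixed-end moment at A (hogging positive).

Release both end moments; the primary structure is a simply-supported span AC with redundants M_A and M_C.
On the primary (simply-supported) span, the end slopes from the loading are:
  at A: UDL 11: wL³/(24EI) = 12.38/EI
  at C: UDL 11: wL³/(24EI) = 12.38/EI
  at A: point load 75.5 at a = 2: Pab(L + b)/(6LEI) = 33.56/EI
  at C: point load 75.5 at a = 2: Pab(L + a)/(6LEI) = 41.94/EI
  θ_A0 = 45.93/EI,  θ_C0 = 54.32/EI
Flexibility coefficients: a unit moment at one end gives L/(3EI) there and L/(6EI) at the far end, so f₁₁ = f₂₂ = 1/EI and f₁₂ = f₂₁ = 0.5/EI.
Compatibility — zero rotation at each built-in end:
  1 M_A + 0.5 M_C = 45.93
  0.5 M_A + 1 M_C = 54.32
Solving the pair gives M_A = 25.03 kN·m and M_C = 41.81 kN·m (hogging).

M_A = 25.03 kN·m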